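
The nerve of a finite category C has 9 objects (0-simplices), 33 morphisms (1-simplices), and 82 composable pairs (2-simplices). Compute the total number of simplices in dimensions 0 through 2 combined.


The 2-skeleton of the nerve N(C) consists of simplices in dimensions 0, 1, 2:
  |N(C)_0| = 9 (objects)
  |N(C)_1| = 33 (morphisms)
  |N(C)_2| = 82 (composable pairs)
Total = 9 + 33 + 82 = 124

124


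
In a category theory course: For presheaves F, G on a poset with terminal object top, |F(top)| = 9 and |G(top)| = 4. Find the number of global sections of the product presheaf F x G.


Global sections of a presheaf on a poset with terminal top satisfy
Gamma(H) ~ H(top). Presheaves admit pointwise products, so
(F x G)(top) = F(top) x G(top) (Cartesian product).
|Gamma(F x G)| = |F(top)| * |G(top)| = 9 * 4 = 36.

36


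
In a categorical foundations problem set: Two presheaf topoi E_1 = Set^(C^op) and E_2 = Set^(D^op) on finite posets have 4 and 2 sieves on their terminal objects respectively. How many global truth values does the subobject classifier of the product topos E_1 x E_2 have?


In a product of presheaf topoi E_1 x E_2, the subobject classifier
is Omega = Omega_1 x Omega_2 (componentwise), so
|Omega(top)| = |Omega_1(top_1)| * |Omega_2(top_2)|.
= 4 * 2 = 8.

8


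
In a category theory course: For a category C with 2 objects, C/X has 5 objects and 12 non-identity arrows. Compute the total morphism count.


In the slice category C/X, objects are morphisms to X.
Identity morphisms: 5 (one per object of C/X).
Non-identity morphisms: 12.
Total = 5 + 12 = 17

17


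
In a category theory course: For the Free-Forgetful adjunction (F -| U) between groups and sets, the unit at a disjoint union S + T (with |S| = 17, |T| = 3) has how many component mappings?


The unit eta_X: X -> U(F(X)) of the Free-Forgetful adjunction
maps each element of X to a generator of F(X). For X = S + T (disjoint
union in Set), |S + T| = |S| + |T|.
Total mappings = 17 + 3 = 20.

20


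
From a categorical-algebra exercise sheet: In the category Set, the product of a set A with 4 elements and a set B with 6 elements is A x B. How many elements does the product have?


In Set, the product A x B is the Cartesian product.
By the universal property, |A x B| = |A| * |B|.
|A x B| = 4 * 6 = 24

24


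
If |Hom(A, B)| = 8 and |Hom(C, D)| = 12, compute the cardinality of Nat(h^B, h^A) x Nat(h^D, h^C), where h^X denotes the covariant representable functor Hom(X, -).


By the Yoneda lemma, Nat(h^B, h^A) is isomorphic to Hom(A, B),
so |Nat(h^B, h^A)| = |Hom(A, B)| and |Nat(h^D, h^C)| = |Hom(C, D)|.
|Hom(A, B)| = 8, |Hom(C, D)| = 12.
|Nat(h^B, h^A) x Nat(h^D, h^C)| = 8 * 12 = 96

96


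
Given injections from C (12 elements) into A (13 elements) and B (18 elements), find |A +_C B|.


The pushout A +_C B identifies the images of C in A and B.
|A +_C B| = |A| + |B| - |C| (for injections).
= 13 + 18 - 12 = 19

19


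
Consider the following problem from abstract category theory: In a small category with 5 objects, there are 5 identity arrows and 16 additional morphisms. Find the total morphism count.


Each object has an identity morphism, giving 5 identities.
Adding the 16 non-identity morphisms:
Total = 5 + 16 = 21

21


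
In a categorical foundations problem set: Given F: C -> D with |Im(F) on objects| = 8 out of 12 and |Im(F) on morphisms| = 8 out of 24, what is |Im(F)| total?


The image of F consists of distinct objects and distinct morphisms.
|Im(F)| on objects = 8
|Im(F)| on morphisms = 8
Total image cardinality = 8 + 8 = 16

16


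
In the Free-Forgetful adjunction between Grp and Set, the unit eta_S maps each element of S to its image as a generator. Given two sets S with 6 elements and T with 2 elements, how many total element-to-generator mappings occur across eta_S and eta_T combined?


The unit eta_X: X -> U(F(X)) of the Free-Forgetful adjunction
maps each element of X to a generator of F(X). For X = S + T (disjoint
union in Set), |S + T| = |S| + |T|.
Total mappings = 6 + 2 = 8.

8


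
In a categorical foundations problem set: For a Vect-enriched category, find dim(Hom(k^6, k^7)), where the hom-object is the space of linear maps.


In Vect-enriched categories, Hom(k^n, k^m) is the space of m x n matrices.
dim(Hom(k^6, k^7)) = 7 * 6 = 42

42


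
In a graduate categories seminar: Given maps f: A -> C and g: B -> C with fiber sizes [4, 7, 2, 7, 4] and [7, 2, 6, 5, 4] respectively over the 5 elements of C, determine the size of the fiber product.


The pullback A x_C B consists of pairs (a, b) with f(a) = g(b).
For each element c in C, the fiber product has |f^-1(c)| * |g^-1(c)| elements.
Summing over C: 4 * 7 + 7 * 2 + 2 * 6 + 7 * 5 + 4 * 4
= 28 + 14 + 12 + 35 + 16 = 105

105


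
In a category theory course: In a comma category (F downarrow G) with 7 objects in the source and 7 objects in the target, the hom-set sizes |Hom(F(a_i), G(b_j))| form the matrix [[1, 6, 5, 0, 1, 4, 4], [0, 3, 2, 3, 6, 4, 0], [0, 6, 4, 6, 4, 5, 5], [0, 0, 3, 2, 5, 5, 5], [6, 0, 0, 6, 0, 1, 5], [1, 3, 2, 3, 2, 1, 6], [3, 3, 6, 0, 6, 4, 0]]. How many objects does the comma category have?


Objects of (F downarrow G) are triples (a, b, h: F(a)->G(b)).
The count equals the sum of all entries in the hom-matrix.
sum(row 0) = 21
sum(row 1) = 18
sum(row 2) = 30
sum(row 3) = 20
sum(row 4) = 18
sum(row 5) = 18
sum(row 6) = 22
Grand total = 147

147


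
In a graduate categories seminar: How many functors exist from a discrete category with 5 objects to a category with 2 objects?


A functor from a discrete category C to D is determined by
where each object maps. Each of the 5 objects of C can map
to any of the 2 objects of D independently.
Number of functors = 2^5 = 32

32


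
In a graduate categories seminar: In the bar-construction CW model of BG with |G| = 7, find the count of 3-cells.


In the bar-construction CW model of BG, the n-cells are indexed by
n-tuples [g_1|...|g_n] of non-identity elements of G (degenerate
simplices with some g_i = e do not contribute cells), so there are
(|G| - 1)^n n-cells.
For dim = 3 with |G| = 7:
cells = (7 - 1)^3 = 6^3 = 216

216


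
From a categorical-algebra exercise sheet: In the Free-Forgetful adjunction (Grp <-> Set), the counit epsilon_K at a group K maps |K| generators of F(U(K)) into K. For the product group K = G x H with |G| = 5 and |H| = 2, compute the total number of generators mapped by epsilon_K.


The counit epsilon_K: F(U(K)) -> K of the Free-Forgetful adjunction
maps |K| generators of F(U(K)) into K. For K = G x H (the product group),
|G x H| = |G| * |H|.
Total generators mapped = 5 * 2 = 10.

10


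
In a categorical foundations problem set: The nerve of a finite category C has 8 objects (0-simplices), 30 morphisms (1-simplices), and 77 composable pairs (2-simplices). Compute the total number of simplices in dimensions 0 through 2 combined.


The 2-skeleton of the nerve N(C) consists of simplices in dimensions 0, 1, 2:
  |N(C)_0| = 8 (objects)
  |N(C)_1| = 30 (morphisms)
  |N(C)_2| = 77 (composable pairs)
Total = 8 + 30 + 77 = 115

115


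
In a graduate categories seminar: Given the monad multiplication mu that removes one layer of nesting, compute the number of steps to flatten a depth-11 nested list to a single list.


Each application of mu: T^2 -> T removes one layer of nesting.
Starting at depth 11 (i.e., T^11(X)), we need to reach T(X).
Number of mu applications = 11 - 1 = 10

10


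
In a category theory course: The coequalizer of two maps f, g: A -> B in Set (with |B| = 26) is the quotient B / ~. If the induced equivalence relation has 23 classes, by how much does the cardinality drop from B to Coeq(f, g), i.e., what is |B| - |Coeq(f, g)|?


The coequalizer Coeq(f, g) = B / ~ has one element per equivalence class.
|B| = 26, |Coeq(f, g)| = 23.
|B| - |Coeq(f, g)| = 26 - 23 = 3.

3


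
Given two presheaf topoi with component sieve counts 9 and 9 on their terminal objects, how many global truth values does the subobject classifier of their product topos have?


In a product of presheaf topoi E_1 x E_2, the subobject classifier
is Omega = Omega_1 x Omega_2 (componentwise), so
|Omega(top)| = |Omega_1(top_1)| * |Omega_2(top_2)|.
= 9 * 9 = 81.

81


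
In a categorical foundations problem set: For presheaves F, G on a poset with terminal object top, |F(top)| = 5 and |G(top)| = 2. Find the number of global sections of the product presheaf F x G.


Global sections of a presheaf on a poset with terminal top satisfy
Gamma(H) ~ H(top). Presheaves admit pointwise products, so
(F x G)(top) = F(top) x G(top) (Cartesian product).
|Gamma(F x G)| = |F(top)| * |G(top)| = 5 * 2 = 10.

10


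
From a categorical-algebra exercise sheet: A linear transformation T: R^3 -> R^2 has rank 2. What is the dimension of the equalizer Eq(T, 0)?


The equalizer of f and the zero map is ker(f).
By the rank-nullity theorem: dim(ker(f)) = dim(domain) - rank(f).
dim(ker(f)) = 3 - 2 = 1

1


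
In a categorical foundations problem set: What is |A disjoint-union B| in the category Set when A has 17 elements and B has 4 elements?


In Set, the coproduct A + B is the disjoint union.
|A + B| = |A| + |B| = 17 + 4 = 21

21


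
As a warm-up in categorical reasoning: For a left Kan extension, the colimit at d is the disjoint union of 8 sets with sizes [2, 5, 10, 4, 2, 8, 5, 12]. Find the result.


Pointwise, the left Kan extension (Lan_F H)(d) is the colimit, indexed
by the comma category (F downarrow d), of H composed with the
projection (F downarrow d) -> C. Here that colimit is given
as a coproduct (disjoint union) of sets, so its cardinality is the
sum of the sizes of the summands.
Coproduct of sets with sizes: 2 + 5 + 10 + 4 + 2 + 8 + 5 + 12
= 48

48


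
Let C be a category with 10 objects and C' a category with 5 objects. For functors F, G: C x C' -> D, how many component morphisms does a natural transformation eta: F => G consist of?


A natural transformation eta: F => G assigns one component morphism per
object of the domain category.
The domain is the product category C x C', so
|Ob(C x C')| = |Ob(C)| * |Ob(C')| = 10 * 5 = 50.
Therefore eta has 50 component morphisms.

50


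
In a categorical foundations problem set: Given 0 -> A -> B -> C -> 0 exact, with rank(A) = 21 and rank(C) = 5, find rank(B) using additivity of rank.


For a short exact sequence 0 -> A -> B -> C -> 0,
rank is additive: rank(B) = rank(A) + rank(C).
rank(B) = 21 + 5 = 26

26


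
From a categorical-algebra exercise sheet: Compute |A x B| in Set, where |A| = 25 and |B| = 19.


In Set, the product A x B is the Cartesian product.
By the universal property, |A x B| = |A| * |B|.
|A x B| = 25 * 19 = 475

475


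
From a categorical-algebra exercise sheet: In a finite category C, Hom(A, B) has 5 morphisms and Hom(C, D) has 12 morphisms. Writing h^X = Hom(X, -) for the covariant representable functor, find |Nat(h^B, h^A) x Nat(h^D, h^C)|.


By the Yoneda lemma, Nat(h^B, h^A) is isomorphic to Hom(A, B),
so |Nat(h^B, h^A)| = |Hom(A, B)| and |Nat(h^D, h^C)| = |Hom(C, D)|.
|Hom(A, B)| = 5, |Hom(C, D)| = 12.
|Nat(h^B, h^A) x Nat(h^D, h^C)| = 5 * 12 = 60

60


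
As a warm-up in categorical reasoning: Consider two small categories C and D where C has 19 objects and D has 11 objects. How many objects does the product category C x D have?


The product category C x D has objects that are pairs (c, d).
Number of pairs = |Ob(C)| * |Ob(D)| = 19 * 11 = 209

209


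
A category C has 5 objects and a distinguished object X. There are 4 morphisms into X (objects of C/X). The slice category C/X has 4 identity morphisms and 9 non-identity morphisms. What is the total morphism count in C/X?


In the slice category C/X, objects are morphisms to X.
Identity morphisms: 4 (one per object of C/X).
Non-identity morphisms: 9.
Total = 4 + 9 = 13

13


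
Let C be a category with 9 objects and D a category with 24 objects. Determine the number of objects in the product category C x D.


The product category C x D has objects that are pairs (c, d).
Number of pairs = |Ob(C)| * |Ob(D)| = 9 * 24 = 216

216


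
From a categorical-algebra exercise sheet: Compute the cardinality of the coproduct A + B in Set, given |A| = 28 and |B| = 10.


In Set, the coproduct A + B is the disjoint union.
|A + B| = |A| + |B| = 28 + 10 = 38

38


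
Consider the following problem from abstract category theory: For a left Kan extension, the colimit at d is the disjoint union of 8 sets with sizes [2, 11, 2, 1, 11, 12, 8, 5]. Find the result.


Pointwise, the left Kan extension (Lan_F H)(d) is the colimit, indexed
by the comma category (F downarrow d), of H composed with the
projection (F downarrow d) -> C. Here that colimit is given
as a coproduct (disjoint union) of sets, so its cardinality is the
sum of the sizes of the summands.
Coproduct of sets with sizes: 2 + 11 + 2 + 1 + 11 + 12 + 8 + 5
= 52

52


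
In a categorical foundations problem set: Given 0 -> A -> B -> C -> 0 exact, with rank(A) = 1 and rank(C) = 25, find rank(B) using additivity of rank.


For a short exact sequence 0 -> A -> B -> C -> 0,
rank is additive: rank(B) = rank(A) + rank(C).
rank(B) = 1 + 25 = 26

26


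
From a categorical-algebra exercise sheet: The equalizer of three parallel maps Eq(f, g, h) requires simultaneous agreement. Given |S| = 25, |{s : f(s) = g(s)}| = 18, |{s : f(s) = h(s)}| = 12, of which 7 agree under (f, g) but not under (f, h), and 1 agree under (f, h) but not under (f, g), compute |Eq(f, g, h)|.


Eq(f, g, h) is the triple-agreement set: points in S where all three
maps take the same value. Using inclusion-exclusion on the pairwise data:
Pair (f, g) agrees on 18 points; pair (f, h) on 12 points.
Points agreeing under (f, g) but not (f, h) = 7; under (f, h) but not (f, g) = 1.
Triple-agreement = agreement-in-(f, g) minus points that agree under (f, g) but not (f, h):
|Eq(f, g, h)| = 18 - 7 = 11
(cross-check via (f, h): 12 - 1 = 11.)

11


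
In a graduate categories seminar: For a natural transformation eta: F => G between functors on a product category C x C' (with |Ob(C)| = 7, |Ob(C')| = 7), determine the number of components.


A natural transformation eta: F => G assigns one component morphism per
object of the domain category.
The domain is the product category C x C', so
|Ob(C x C')| = |Ob(C)| * |Ob(C')| = 7 * 7 = 49.
Therefore eta has 49 component morphisms.

49


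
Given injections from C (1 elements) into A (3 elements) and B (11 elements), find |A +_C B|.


The pushout A +_C B identifies the images of C in A and B.
|A +_C B| = |A| + |B| - |C| (for injections).
= 3 + 11 - 1 = 13

13


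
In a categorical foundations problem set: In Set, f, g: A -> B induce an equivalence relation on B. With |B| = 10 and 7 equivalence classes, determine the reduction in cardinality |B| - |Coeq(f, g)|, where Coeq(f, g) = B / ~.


The coequalizer Coeq(f, g) = B / ~ has one element per equivalence class.
|B| = 10, |Coeq(f, g)| = 7.
|B| - |Coeq(f, g)| = 10 - 7 = 3.

3


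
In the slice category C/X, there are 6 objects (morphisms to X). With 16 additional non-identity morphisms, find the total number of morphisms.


In the slice category C/X, objects are morphisms to X.
Identity morphisms: 6 (one per object of C/X).
Non-identity morphisms: 16.
Total = 6 + 16 = 22

22


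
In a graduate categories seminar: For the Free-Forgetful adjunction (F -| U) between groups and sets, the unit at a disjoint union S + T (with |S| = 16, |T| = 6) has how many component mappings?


The unit eta_X: X -> U(F(X)) of the Free-Forgetful adjunction
maps each element of X to a generator of F(X). For X = S + T (disjoint
union in Set), |S + T| = |S| + |T|.
Total mappings = 16 + 6 = 22.

22


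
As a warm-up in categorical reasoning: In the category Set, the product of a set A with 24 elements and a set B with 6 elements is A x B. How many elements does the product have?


In Set, the product A x B is the Cartesian product.
By the universal property, |A x B| = |A| * |B|.
|A x B| = 24 * 6 = 144

144


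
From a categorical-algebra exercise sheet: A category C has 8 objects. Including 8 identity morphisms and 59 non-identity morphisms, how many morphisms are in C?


Each object has an identity morphism, giving 8 identities.
Adding the 59 non-identity morphisms:
Total = 8 + 59 = 67

67


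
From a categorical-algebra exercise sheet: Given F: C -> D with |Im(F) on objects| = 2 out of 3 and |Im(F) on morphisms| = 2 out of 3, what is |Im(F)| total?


The image of F consists of distinct objects and distinct morphisms.
|Im(F)| on objects = 2
|Im(F)| on morphisms = 2
Total image cardinality = 2 + 2 = 4

4


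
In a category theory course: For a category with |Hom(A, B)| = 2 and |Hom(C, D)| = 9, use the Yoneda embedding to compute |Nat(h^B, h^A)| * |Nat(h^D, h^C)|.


By the Yoneda lemma, Nat(h^B, h^A) is isomorphic to Hom(A, B),
so |Nat(h^B, h^A)| = |Hom(A, B)| and |Nat(h^D, h^C)| = |Hom(C, D)|.
|Hom(A, B)| = 2, |Hom(C, D)| = 9.
|Nat(h^B, h^A) x Nat(h^D, h^C)| = 2 * 9 = 18

18


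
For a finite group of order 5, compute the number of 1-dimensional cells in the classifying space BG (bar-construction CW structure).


In the bar-construction CW model of BG, the n-cells are indexed by
n-tuples [g_1|...|g_n] of non-identity elements of G (degenerate
simplices with some g_i = e do not contribute cells), so there are
(|G| - 1)^n n-cells.
For dim = 1 with |G| = 5:
cells = (5 - 1)^1 = 4^1 = 4

4


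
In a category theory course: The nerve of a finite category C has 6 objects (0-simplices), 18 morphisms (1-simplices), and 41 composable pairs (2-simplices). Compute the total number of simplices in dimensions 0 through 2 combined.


The 2-skeleton of the nerve N(C) consists of simplices in dimensions 0, 1, 2:
  |N(C)_0| = 6 (objects)
  |N(C)_1| = 18 (morphisms)
  |N(C)_2| = 41 (composable pairs)
Total = 6 + 18 + 41 = 65

65


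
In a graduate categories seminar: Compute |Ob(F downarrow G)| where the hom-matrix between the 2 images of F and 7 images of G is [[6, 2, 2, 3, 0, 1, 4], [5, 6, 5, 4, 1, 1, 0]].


Objects of (F downarrow G) are triples (a, b, h: F(a)->G(b)).
The count equals the sum of all entries in the hom-matrix.
sum(row 0) = 18
sum(row 1) = 22
Grand total = 40

40


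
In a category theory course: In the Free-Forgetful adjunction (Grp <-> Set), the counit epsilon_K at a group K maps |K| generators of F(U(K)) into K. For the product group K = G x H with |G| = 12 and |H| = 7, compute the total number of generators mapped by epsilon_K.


The counit epsilon_K: F(U(K)) -> K of the Free-Forgetful adjunction
maps |K| generators of F(U(K)) into K. For K = G x H (the product group),
|G x H| = |G| * |H|.
Total generators mapped = 12 * 7 = 84.

84


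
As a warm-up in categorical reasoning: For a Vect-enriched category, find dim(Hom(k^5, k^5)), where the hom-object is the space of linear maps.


In Vect-enriched categories, Hom(k^n, k^m) is the space of m x n matrices.
dim(Hom(k^5, k^5)) = 5 * 5 = 25

25


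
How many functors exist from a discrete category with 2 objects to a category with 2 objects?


A functor from a discrete category C to D is determined by
where each object maps. Each of the 2 objects of C can map
to any of the 2 objects of D independently.
Number of functors = 2^2 = 4

4


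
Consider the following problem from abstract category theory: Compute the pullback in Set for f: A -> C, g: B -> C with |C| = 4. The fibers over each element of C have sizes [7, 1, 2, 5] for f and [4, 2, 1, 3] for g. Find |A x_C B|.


The pullback A x_C B consists of pairs (a, b) with f(a) = g(b).
For each element c in C, the fiber product has |f^-1(c)| * |g^-1(c)| elements.
Summing over C: 7 * 4 + 1 * 2 + 2 * 1 + 5 * 3
= 28 + 2 + 2 + 15 = 47

47


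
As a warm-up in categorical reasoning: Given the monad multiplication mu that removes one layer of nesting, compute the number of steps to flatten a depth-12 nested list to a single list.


Each application of mu: T^2 -> T removes one layer of nesting.
Starting at depth 12 (i.e., T^12(X)), we need to reach T(X).
Number of mu applications = 12 - 1 = 11

11


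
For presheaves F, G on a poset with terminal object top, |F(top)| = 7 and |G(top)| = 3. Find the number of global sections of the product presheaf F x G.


Global sections of a presheaf on a poset with terminal top satisfy
Gamma(H) ~ H(top). Presheaves admit pointwise products, so
(F x G)(top) = F(top) x G(top) (Cartesian product).
|Gamma(F x G)| = |F(top)| * |G(top)| = 7 * 3 = 21.

21


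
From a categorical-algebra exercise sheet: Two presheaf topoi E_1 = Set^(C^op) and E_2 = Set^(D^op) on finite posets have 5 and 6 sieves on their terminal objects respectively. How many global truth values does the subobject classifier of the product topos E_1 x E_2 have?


In a product of presheaf topoi E_1 x E_2, the subobject classifier
is Omega = Omega_1 x Omega_2 (componentwise), so
|Omega(top)| = |Omega_1(top_1)| * |Omega_2(top_2)|.
= 5 * 6 = 30.

30


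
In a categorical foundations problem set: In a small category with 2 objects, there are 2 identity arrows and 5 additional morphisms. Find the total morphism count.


Each object has an identity morphism, giving 2 identities.
Adding the 5 non-identity morphisms:
Total = 2 + 5 = 7

7


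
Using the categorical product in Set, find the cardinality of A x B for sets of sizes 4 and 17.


In Set, the product A x B is the Cartesian product.
By the universal property, |A x B| = |A| * |B|.
|A x B| = 4 * 17 = 68

68


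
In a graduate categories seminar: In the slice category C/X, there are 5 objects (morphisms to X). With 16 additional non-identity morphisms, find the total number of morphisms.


In the slice category C/X, objects are morphisms to X.
Identity morphisms: 5 (one per object of C/X).
Non-identity morphisms: 16.
Total = 5 + 16 = 21

21


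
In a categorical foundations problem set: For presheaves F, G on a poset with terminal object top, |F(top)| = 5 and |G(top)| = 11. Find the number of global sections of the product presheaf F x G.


Global sections of a presheaf on a poset with terminal top satisfy
Gamma(H) ~ H(top). Presheaves admit pointwise products, so
(F x G)(top) = F(top) x G(top) (Cartesian product).
|Gamma(F x G)| = |F(top)| * |G(top)| = 5 * 11 = 55.

55


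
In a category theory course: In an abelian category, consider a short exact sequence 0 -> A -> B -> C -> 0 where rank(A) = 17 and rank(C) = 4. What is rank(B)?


For a short exact sequence 0 -> A -> B -> C -> 0,
rank is additive: rank(B) = rank(A) + rank(C).
rank(B) = 17 + 4 = 21

21


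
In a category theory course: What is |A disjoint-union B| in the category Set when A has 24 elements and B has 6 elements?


In Set, the coproduct A + B is the disjoint union.
|A + B| = |A| + |B| = 24 + 6 = 30

30


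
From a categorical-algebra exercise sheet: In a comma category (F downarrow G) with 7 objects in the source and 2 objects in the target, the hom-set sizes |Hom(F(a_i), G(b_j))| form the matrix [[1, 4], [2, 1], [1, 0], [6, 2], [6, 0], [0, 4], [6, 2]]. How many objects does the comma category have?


Objects of (F downarrow G) are triples (a, b, h: F(a)->G(b)).
The count equals the sum of all entries in the hom-matrix.
sum(row 0) = 5
sum(row 1) = 3
sum(row 2) = 1
sum(row 3) = 8
sum(row 4) = 6
sum(row 5) = 4
sum(row 6) = 8
Grand total = 35

35


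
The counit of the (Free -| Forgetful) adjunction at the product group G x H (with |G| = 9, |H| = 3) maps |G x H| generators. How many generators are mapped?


The counit epsilon_K: F(U(K)) -> K of the Free-Forgetful adjunction
maps |K| generators of F(U(K)) into K. For K = G x H (the product group),
|G x H| = |G| * |H|.
Total generators mapped = 9 * 3 = 27.

27


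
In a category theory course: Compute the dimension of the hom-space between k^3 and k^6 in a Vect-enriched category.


In Vect-enriched categories, Hom(k^n, k^m) is the space of m x n matrices.
dim(Hom(k^3, k^6)) = 6 * 3 = 18

18


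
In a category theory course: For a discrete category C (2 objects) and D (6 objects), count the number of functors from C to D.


A functor from a discrete category C to D is determined by
where each object maps. Each of the 2 objects of C can map
to any of the 6 objects of D independently.
Number of functors = 6^2 = 36

36


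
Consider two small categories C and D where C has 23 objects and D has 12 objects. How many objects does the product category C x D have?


The product category C x D has objects that are pairs (c, d).
Number of pairs = |Ob(C)| * |Ob(D)| = 23 * 12 = 276

276


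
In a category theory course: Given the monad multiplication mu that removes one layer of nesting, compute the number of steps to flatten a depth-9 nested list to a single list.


Each application of mu: T^2 -> T removes one layer of nesting.
Starting at depth 9 (i.e., T^9(X)), we need to reach T(X).
Number of mu applications = 9 - 1 = 8

8


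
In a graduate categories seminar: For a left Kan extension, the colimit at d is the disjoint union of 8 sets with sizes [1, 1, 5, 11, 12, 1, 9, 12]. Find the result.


Pointwise, the left Kan extension (Lan_F H)(d) is the colimit, indexed
by the comma category (F downarrow d), of H composed with the
projection (F downarrow d) -> C. Here that colimit is given
as a coproduct (disjoint union) of sets, so its cardinality is the
sum of the sizes of the summands.
Coproduct of sets with sizes: 1 + 1 + 5 + 11 + 12 + 1 + 9 + 12
= 52

52


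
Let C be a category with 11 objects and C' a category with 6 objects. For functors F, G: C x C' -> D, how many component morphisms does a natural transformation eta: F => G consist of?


A natural transformation eta: F => G assigns one component morphism per
object of the domain category.
The domain is the product category C x C', so
|Ob(C x C')| = |Ob(C)| * |Ob(C')| = 11 * 6 = 66.
Therefore eta has 66 component morphisms.

66


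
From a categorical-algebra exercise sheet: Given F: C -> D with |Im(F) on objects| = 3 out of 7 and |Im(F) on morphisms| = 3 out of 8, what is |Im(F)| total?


The image of F consists of distinct objects and distinct morphisms.
|Im(F)| on objects = 3
|Im(F)| on morphisms = 3
Total image cardinality = 3 + 3 = 6

6


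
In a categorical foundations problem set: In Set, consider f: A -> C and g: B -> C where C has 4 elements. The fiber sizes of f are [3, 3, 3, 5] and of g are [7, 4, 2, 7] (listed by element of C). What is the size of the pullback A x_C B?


The pullback A x_C B consists of pairs (a, b) with f(a) = g(b).
For each element c in C, the fiber product has |f^-1(c)| * |g^-1(c)| elements.
Summing over C: 3 * 7 + 3 * 4 + 3 * 2 + 5 * 7
= 21 + 12 + 6 + 35 = 74

74


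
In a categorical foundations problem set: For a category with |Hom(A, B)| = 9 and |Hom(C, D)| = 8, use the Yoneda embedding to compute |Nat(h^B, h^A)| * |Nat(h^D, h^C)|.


By the Yoneda lemma, Nat(h^B, h^A) is isomorphic to Hom(A, B),
so |Nat(h^B, h^A)| = |Hom(A, B)| and |Nat(h^D, h^C)| = |Hom(C, D)|.
|Hom(A, B)| = 9, |Hom(C, D)| = 8.
|Nat(h^B, h^A) x Nat(h^D, h^C)| = 9 * 8 = 72

72


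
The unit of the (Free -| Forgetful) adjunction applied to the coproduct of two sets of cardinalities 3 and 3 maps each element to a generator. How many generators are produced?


The unit eta_X: X -> U(F(X)) of the Free-Forgetful adjunction
maps each element of X to a generator of F(X). For X = S + T (disjoint
union in Set), |S + T| = |S| + |T|.
Total mappings = 3 + 3 = 6.

6


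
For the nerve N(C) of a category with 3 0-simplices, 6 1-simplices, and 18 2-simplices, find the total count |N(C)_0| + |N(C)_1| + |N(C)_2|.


The 2-skeleton of the nerve N(C) consists of simplices in dimensions 0, 1, 2:
  |N(C)_0| = 3 (objects)
  |N(C)_1| = 6 (morphisms)
  |N(C)_2| = 18 (composable pairs)
Total = 3 + 6 + 18 = 27

27


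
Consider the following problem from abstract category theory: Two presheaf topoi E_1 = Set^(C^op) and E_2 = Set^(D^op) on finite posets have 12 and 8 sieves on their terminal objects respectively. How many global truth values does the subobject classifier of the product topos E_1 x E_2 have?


In a product of presheaf topoi E_1 x E_2, the subobject classifier
is Omega = Omega_1 x Omega_2 (componentwise), so
|Omega(top)| = |Omega_1(top_1)| * |Omega_2(top_2)|.
= 12 * 8 = 96.

96


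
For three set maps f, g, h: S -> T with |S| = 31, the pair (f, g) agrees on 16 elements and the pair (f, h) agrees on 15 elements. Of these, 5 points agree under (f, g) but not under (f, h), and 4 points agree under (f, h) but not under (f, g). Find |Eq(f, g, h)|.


Eq(f, g, h) is the triple-agreement set: points in S where all three
maps take the same value. Using inclusion-exclusion on the pairwise data:
Pair (f, g) agrees on 16 points; pair (f, h) on 15 points.
Points agreeing under (f, g) but not (f, h) = 5; under (f, h) but not (f, g) = 4.
Triple-agreement = agreement-in-(f, g) minus points that agree under (f, g) but not (f, h):
|Eq(f, g, h)| = 16 - 5 = 11
(cross-check via (f, h): 15 - 4 = 11.)

11


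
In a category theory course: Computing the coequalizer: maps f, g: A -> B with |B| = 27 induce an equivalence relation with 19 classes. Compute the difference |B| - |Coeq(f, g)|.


The coequalizer Coeq(f, g) = B / ~ has one element per equivalence class.
|B| = 27, |Coeq(f, g)| = 19.
|B| - |Coeq(f, g)| = 27 - 19 = 8.

8


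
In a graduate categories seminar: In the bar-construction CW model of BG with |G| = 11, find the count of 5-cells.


In the bar-construction CW model of BG, the n-cells are indexed by
n-tuples [g_1|...|g_n] of non-identity elements of G (degenerate
simplices with some g_i = e do not contribute cells), so there are
(|G| - 1)^n n-cells.
For dim = 5 with |G| = 11:
cells = (11 - 1)^5 = 10^5 = 100000

100000


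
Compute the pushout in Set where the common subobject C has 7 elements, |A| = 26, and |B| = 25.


The pushout A +_C B identifies the images of C in A and B.
|A +_C B| = |A| + |B| - |C| (for injections).
= 26 + 25 - 7 = 44

44


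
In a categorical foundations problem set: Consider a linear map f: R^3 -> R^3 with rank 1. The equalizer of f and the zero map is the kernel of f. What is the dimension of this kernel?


The equalizer of f and the zero map is ker(f).
By the rank-nullity theorem: dim(ker(f)) = dim(domain) - rank(f).
dim(ker(f)) = 3 - 1 = 2

2


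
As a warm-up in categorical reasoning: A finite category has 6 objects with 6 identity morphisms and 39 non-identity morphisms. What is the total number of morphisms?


Each object has an identity morphism, giving 6 identities.
Adding the 39 non-identity morphisms:
Total = 6 + 39 = 45

45


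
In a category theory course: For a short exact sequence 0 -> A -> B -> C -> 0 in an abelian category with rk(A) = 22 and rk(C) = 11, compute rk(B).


For a short exact sequence 0 -> A -> B -> C -> 0,
rank is additive: rank(B) = rank(A) + rank(C).
rank(B) = 22 + 11 = 33

33


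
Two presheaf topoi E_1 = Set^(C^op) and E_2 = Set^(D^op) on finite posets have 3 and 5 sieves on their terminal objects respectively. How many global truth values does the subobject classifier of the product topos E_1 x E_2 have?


In a product of presheaf topoi E_1 x E_2, the subobject classifier
is Omega = Omega_1 x Omega_2 (componentwise), so
|Omega(top)| = |Omega_1(top_1)| * |Omega_2(top_2)|.
= 3 * 5 = 15.

15


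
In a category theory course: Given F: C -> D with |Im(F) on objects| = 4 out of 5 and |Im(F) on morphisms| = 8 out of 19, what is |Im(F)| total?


The image of F consists of distinct objects and distinct morphisms.
|Im(F)| on objects = 4
|Im(F)| on morphisms = 8
Total image cardinality = 4 + 8 = 12

12


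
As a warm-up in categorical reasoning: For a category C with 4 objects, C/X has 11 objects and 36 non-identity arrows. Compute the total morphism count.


In the slice category C/X, objects are morphisms to X.
Identity morphisms: 11 (one per object of C/X).
Non-identity morphisms: 36.
Total = 11 + 36 = 47

47


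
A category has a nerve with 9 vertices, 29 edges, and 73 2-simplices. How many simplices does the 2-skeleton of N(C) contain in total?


The 2-skeleton of the nerve N(C) consists of simplices in dimensions 0, 1, 2:
  |N(C)_0| = 9 (objects)
  |N(C)_1| = 29 (morphisms)
  |N(C)_2| = 73 (composable pairs)
Total = 9 + 29 + 73 = 111

111


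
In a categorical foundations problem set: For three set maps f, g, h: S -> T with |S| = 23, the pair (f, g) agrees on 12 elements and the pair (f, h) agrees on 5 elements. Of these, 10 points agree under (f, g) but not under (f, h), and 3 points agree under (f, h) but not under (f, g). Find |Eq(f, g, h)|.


Eq(f, g, h) is the triple-agreement set: points in S where all three
maps take the same value. Using inclusion-exclusion on the pairwise data:
Pair (f, g) agrees on 12 points; pair (f, h) on 5 points.
Points agreeing under (f, g) but not (f, h) = 10; under (f, h) but not (f, g) = 3.
Triple-agreement = agreement-in-(f, g) minus points that agree under (f, g) but not (f, h):
|Eq(f, g, h)| = 12 - 10 = 2
(cross-check via (f, h): 5 - 3 = 2.)

2


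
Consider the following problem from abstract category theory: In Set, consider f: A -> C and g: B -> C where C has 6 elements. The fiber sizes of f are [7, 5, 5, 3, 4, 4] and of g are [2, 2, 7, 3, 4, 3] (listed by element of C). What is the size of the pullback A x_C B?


The pullback A x_C B consists of pairs (a, b) with f(a) = g(b).
For each element c in C, the fiber product has |f^-1(c)| * |g^-1(c)| elements.
Summing over C: 7 * 2 + 5 * 2 + 5 * 7 + 3 * 3 + 4 * 4 + 4 * 3
= 14 + 10 + 35 + 9 + 16 + 12 = 96

96


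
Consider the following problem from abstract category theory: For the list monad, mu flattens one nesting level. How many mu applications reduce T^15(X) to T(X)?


Each application of mu: T^2 -> T removes one layer of nesting.
Starting at depth 15 (i.e., T^15(X)), we need to reach T(X).
Number of mu applications = 15 - 1 = 14

14


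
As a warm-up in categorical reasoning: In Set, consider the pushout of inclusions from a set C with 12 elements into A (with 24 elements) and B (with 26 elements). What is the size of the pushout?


The pushout A +_C B identifies the images of C in A and B.
|A +_C B| = |A| + |B| - |C| (for injections).
= 24 + 26 - 12 = 38

38


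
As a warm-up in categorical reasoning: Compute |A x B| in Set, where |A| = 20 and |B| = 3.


In Set, the product A x B is the Cartesian product.
By the universal property, |A x B| = |A| * |B|.
|A x B| = 20 * 3 = 60

60


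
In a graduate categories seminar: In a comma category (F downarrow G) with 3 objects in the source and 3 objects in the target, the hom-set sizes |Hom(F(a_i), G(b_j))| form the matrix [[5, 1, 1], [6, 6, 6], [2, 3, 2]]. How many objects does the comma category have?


Objects of (F downarrow G) are triples (a, b, h: F(a)->G(b)).
The count equals the sum of all entries in the hom-matrix.
sum(row 0) = 7
sum(row 1) = 18
sum(row 2) = 7
Grand total = 32

32


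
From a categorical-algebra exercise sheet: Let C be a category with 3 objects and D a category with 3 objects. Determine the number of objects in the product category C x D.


The product category C x D has objects that are pairs (c, d).
Number of pairs = |Ob(C)| * |Ob(D)| = 3 * 3 = 9

9


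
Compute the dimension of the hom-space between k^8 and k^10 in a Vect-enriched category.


In Vect-enriched categories, Hom(k^n, k^m) is the space of m x n matrices.
dim(Hom(k^8, k^10)) = 10 * 8 = 80

80


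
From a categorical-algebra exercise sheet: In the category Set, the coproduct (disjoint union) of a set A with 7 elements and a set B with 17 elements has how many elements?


In Set, the coproduct A + B is the disjoint union.
|A + B| = |A| + |B| = 7 + 17 = 24

24


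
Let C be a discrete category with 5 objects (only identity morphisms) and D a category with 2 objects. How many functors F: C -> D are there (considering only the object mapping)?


A functor from a discrete category C to D is determined by
where each object maps. Each of the 5 objects of C can map
to any of the 2 objects of D independently.
Number of functors = 2^5 = 32

32


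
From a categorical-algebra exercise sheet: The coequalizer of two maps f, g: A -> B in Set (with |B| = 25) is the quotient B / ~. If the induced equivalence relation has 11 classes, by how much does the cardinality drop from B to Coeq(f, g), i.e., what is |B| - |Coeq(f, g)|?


The coequalizer Coeq(f, g) = B / ~ has one element per equivalence class.
|B| = 25, |Coeq(f, g)| = 11.
|B| - |Coeq(f, g)| = 25 - 11 = 14.

14


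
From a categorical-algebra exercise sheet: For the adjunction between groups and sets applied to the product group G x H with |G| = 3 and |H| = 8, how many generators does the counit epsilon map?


The counit epsilon_K: F(U(K)) -> K of the Free-Forgetful adjunction
maps |K| generators of F(U(K)) into K. For K = G x H (the product group),
|G x H| = |G| * |H|.
Total generators mapped = 3 * 8 = 24.

24


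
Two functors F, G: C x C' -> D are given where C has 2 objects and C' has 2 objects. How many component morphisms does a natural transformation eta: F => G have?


A natural transformation eta: F => G assigns one component morphism per
object of the domain category.
The domain is the product category C x C', so
|Ob(C x C')| = |Ob(C)| * |Ob(C')| = 2 * 2 = 4.
Therefore eta has 4 component morphisms.

4


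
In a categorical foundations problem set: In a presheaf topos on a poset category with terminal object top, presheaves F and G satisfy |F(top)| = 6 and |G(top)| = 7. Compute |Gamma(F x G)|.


Global sections of a presheaf on a poset with terminal top satisfy
Gamma(H) ~ H(top). Presheaves admit pointwise products, so
(F x G)(top) = F(top) x G(top) (Cartesian product).
|Gamma(F x G)| = |F(top)| * |G(top)| = 6 * 7 = 42.

42


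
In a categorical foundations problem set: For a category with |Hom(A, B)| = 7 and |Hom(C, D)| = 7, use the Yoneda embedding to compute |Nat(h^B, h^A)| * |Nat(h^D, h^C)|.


By the Yoneda lemma, Nat(h^B, h^A) is isomorphic to Hom(A, B),
so |Nat(h^B, h^A)| = |Hom(A, B)| and |Nat(h^D, h^C)| = |Hom(C, D)|.
|Hom(A, B)| = 7, |Hom(C, D)| = 7.
|Nat(h^B, h^A) x Nat(h^D, h^C)| = 7 * 7 = 49

49


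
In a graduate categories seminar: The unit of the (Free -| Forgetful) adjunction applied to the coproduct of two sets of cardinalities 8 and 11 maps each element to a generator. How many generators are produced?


The unit eta_X: X -> U(F(X)) of the Free-Forgetful adjunction
maps each element of X to a generator of F(X). For X = S + T (disjoint
union in Set), |S + T| = |S| + |T|.
Total mappings = 8 + 11 = 19.

19


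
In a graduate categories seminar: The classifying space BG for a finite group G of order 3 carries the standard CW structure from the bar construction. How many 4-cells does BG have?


In the bar-construction CW model of BG, the n-cells are indexed by
n-tuples [g_1|...|g_n] of non-identity elements of G (degenerate
simplices with some g_i = e do not contribute cells), so there are
(|G| - 1)^n n-cells.
For dim = 4 with |G| = 3:
cells = (3 - 1)^4 = 2^4 = 16

16


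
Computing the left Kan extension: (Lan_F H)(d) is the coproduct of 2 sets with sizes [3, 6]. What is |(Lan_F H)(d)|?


Pointwise, the left Kan extension (Lan_F H)(d) is the colimit, indexed
by the comma category (F downarrow d), of H composed with the
projection (F downarrow d) -> C. Here that colimit is given
as a coproduct (disjoint union) of sets, so its cardinality is the
sum of the sizes of the summands.
Coproduct of sets with sizes: 3 + 6
= 9

9


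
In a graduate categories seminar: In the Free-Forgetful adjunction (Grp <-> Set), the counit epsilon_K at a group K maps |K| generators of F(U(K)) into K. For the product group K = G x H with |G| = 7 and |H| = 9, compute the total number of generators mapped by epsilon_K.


The counit epsilon_K: F(U(K)) -> K of the Free-Forgetful adjunction
maps |K| generators of F(U(K)) into K. For K = G x H (the product group),
|G x H| = |G| * |H|.
Total generators mapped = 7 * 9 = 63.

63
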